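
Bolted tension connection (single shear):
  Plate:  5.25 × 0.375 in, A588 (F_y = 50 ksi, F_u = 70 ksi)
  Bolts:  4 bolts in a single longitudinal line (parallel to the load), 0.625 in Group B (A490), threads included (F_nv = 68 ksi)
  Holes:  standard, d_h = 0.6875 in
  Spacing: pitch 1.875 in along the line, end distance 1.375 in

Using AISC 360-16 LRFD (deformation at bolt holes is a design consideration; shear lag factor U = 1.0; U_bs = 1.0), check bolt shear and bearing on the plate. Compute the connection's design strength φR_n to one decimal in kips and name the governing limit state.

Bolt shear: A_b = π(0.625)²/4 = 0.3068 in². φR_n = 0.75 × 68 × 0.3068 × 4 × 1 = 62.6 kips.
Bearing (0.375 in plate, F_u = 70 ksi): end bolts L_c = 1.375 − 0.6875/2 = 1.03125, R_n = min(1.2×1.03125×0.375×70, 2.4×0.625×0.375×70) = 32.484 kips/bolt; interior L_c = 1.875 − 0.6875 = 1.1875, R_n = 37.406 kips/bolt. φR_n = 0.75 × (1×32.484 + 3×37.406) = 108.5 kips.
Governing: min(62.6, 108.5) = 62.6 kips → bolt shear.

62.6 kips (bolt shear governs)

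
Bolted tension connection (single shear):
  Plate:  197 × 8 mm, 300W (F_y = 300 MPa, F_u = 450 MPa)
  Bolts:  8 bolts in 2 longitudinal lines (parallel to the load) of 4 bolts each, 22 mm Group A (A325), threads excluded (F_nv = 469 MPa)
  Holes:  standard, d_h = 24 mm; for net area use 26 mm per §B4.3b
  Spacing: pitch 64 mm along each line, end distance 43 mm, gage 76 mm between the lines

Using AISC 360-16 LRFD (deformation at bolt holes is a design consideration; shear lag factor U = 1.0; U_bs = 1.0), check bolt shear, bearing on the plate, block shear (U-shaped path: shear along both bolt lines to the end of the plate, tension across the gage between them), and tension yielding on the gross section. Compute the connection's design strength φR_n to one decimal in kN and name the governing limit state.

Bolt shear: A_b = π(22)²/4 = 380.13 mm². φR_n = 0.75 × 469 × 380.13 × 8 × 1 = 1069.7 kN.
Bearing (8 mm plate, F_u = 450 MPa): end bolts L_c = 43 − 24/2 = 31, R_n = min(1.2×31×8×450, 2.4×22×8×450) = 133.92 kN/bolt; interior L_c = 64 − 24 = 40, R_n = 172.8 kN/bolt. φR_n = 0.75 × (2×133.92 + 6×172.8) = 978.5 kN.
Block shear: shear path 2×[43+3×64] = 2×235 mm, A_gv = 3760, A_nv = 2×(235 − 3.5×26)×8 = 2304 mm²; tension across gage: (76 − 1×26)×8 = 400 mm². R_n = min(0.6×450×2304, 0.6×300×3760) + 1.0×450×400 = min(622.08, 676.8) + 180 = 802.08 kN. φR_n = 0.75 × 802.08 = 601.6 kN.
Tension yield (gross): A_g = 197×8 = 1576 mm². φR_n = 0.90 × 300 × 1576 = 425.5 kN.
Governing: min(1069.7, 978.5, 601.6, 425.5) = 425.5 kN → gross-section yield.

425.5 kN (gross-section yield governs)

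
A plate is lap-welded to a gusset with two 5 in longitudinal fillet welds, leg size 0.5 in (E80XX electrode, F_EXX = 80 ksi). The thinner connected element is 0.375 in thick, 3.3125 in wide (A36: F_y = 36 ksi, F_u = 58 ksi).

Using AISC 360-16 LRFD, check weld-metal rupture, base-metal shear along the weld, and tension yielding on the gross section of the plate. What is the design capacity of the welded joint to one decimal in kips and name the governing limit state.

Weld metal: throat = 0.707×0.5 = 0.3535 in, L = 2×5 = 10 in. φR_n = 0.75 × 0.6 × 80 × 0.3535 × 10 = 127.3 kips.
Base metal shear (0.375 in plate): yield φR_n = 1.0×0.6×36×0.375×10 = 81.0 kips; rupture φR_n = 0.75×0.6×58×0.375×10 = 97.9 kips; take 81.0 kips (yield).
Tension yield (gross): A_g = 3.3125×0.375 = 1.2422 in². φR_n = 0.90 × 36 × 1.2422 = 40.2 kips.
Governing: min(127.3, 81.0, 40.2) = 40.2 kips → gross-section yield.

40.2 kips (gross-section yield governs)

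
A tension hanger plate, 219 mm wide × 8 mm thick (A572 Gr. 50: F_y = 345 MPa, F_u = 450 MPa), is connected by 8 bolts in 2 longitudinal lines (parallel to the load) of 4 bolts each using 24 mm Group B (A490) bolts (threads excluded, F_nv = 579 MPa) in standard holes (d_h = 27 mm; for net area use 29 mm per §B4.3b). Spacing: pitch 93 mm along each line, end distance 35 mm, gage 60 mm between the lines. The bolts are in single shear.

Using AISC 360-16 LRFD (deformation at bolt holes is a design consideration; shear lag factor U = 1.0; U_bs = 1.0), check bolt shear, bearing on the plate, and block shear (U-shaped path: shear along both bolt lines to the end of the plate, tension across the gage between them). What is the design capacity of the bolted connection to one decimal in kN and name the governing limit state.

772.2 kN (block shear governs)

Bolt shear: A_b = π(24)²/4 = 452.39 mm². φR_n = 0.75 × 579 × 452.39 × 8 × 1 = 1571.6 kN.
Bearing (8 mm plate, F_u = 450 MPa): end bolts L_c = 35 − 27/2 = 21.5, R_n = min(1.2×21.5×8×450, 2.4×24×8×450) = 92.88 kN/bolt; interior L_c = 93 − 27 = 66, R_n = 207.36 kN/bolt. φR_n = 0.75 × (2×92.88 + 6×207.36) = 1072.4 kN.
Block shear: shear path 2×[35+3×93] = 2×314 mm, A_gv = 5024, A_nv = 2×(314 − 3.5×29)×8 = 3400 mm²; tension across gage: (60 − 1×29)×8 = 248 mm². R_n = min(0.6×450×3400, 0.6×345×5024) + 1.0×450×248 = min(918, 1040) + 111.6 = 1029.6 kN. φR_n = 0.75 × 1029.6 = 772.2 kN.
Governing: min(1571.6, 1072.4, 772.2) = 772.2 kN → block shear.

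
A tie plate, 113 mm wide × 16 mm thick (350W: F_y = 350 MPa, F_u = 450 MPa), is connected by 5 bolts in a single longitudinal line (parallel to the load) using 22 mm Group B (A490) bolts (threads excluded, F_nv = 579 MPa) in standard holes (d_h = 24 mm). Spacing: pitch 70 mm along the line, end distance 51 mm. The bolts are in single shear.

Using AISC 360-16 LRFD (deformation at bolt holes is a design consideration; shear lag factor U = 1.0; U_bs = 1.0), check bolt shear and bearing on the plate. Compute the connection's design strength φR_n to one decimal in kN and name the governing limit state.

825.4 kN (bolt shear governs)

Bolt shear: A_b = π(22)²/4 = 380.13 mm². φR_n = 0.75 × 579 × 380.13 × 5 × 1 = 825.4 kN.
Bearing (16 mm plate, F_u = 450 MPa): end bolts L_c = 51 − 24/2 = 39, R_n = min(1.2×39×16×450, 2.4×22×16×450) = 336.96 kN/bolt; interior L_c = 70 − 24 = 46, R_n = 380.16 kN/bolt. φR_n = 0.75 × (1×336.96 + 4×380.16) = 1393.2 kN.
Governing: min(825.4, 1393.2) = 825.4 kN → bolt shear.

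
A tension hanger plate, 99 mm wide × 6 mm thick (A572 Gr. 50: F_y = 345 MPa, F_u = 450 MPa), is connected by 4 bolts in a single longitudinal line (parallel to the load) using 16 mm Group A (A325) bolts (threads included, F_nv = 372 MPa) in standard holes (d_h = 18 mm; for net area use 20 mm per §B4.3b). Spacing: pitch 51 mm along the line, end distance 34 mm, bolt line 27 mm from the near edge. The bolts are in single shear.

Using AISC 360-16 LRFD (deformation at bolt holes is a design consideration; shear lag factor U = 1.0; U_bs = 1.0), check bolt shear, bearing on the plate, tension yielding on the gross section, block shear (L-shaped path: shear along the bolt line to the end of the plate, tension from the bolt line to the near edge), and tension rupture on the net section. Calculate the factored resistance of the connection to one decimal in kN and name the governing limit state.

160.0 kN (net-section rupture governs)

Bolt shear: A_b = π(16)²/4 = 201.06 mm². φR_n = 0.75 × 372 × 201.06 × 4 × 1 = 224.4 kN.
Bearing (6 mm plate, F_u = 450 MPa): end bolts L_c = 34 − 18/2 = 25, R_n = min(1.2×25×6×450, 2.4×16×6×450) = 81 kN/bolt; interior L_c = 51 − 18 = 33, R_n = 103.68 kN/bolt. φR_n = 0.75 × (1×81 + 3×103.68) = 294.0 kN.
Tension yield (gross): A_g = 99×6 = 594 mm². φR_n = 0.90 × 345 × 594 = 184.4 kN.
Block shear: shear path 1×[34+3×51] = 1×187 mm, A_gv = 1122, A_nv = 1×(187 − 3.5×20)×6 = 702 mm²; tension to near edge: (27 − 0.5×20)×6 = 102 mm². R_n = min(0.6×450×702, 0.6×345×1122) + 1.0×450×102 = min(189.54, 232.25) + 45.9 = 235.44 kN. φR_n = 0.75 × 235.44 = 176.6 kN.
Tension rupture (net): A_n = (99 − 1×20)×6 = 474 mm² (U = 1.0, A_e = A_n). φR_n = 0.75 × 450 × 474 = 160.0 kN.
Governing: min(224.4, 294.0, 184.4, 176.6, 160.0) = 160.0 kN → net-section rupture.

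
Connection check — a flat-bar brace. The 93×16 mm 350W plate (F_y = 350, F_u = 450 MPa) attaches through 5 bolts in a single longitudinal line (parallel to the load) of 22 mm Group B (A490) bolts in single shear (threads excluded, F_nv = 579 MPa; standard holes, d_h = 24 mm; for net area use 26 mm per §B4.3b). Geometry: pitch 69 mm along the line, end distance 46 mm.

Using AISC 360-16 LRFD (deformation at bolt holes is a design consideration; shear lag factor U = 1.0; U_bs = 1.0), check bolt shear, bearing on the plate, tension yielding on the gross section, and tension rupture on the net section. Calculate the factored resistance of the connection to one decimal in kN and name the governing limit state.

Bolt shear: A_b = π(22)²/4 = 380.13 mm². φR_n = 0.75 × 579 × 380.13 × 5 × 1 = 825.4 kN.
Bearing (16 mm plate, F_u = 450 MPa): end bolts L_c = 46 − 24/2 = 34, R_n = min(1.2×34×16×450, 2.4×22×16×450) = 293.76 kN/bolt; interior L_c = 69 − 24 = 45, R_n = 380.16 kN/bolt. φR_n = 0.75 × (1×293.76 + 4×380.16) = 1360.8 kN.
Tension yield (gross): A_g = 93×16 = 1488 mm². φR_n = 0.90 × 350 × 1488 = 468.7 kN.
Tension rupture (net): A_n = (93 − 1×26)×16 = 1072 mm² (U = 1.0, A_e = A_n). φR_n = 0.75 × 450 × 1072 = 361.8 kN.
Governing: min(825.4, 1360.8, 468.7, 361.8) = 361.8 kN → net-section rupture.

361.8 kN (net-section rupture governs)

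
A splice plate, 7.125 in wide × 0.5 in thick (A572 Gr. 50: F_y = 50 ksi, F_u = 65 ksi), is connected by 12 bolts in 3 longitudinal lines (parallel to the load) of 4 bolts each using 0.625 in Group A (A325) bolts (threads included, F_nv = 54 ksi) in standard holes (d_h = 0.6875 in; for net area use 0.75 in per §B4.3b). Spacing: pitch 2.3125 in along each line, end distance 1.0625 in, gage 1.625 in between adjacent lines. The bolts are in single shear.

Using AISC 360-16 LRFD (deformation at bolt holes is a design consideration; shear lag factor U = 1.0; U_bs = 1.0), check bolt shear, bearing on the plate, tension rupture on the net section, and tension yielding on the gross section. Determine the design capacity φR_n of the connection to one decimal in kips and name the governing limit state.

118.8 kips (net-section rupture governs)

Bolt shear: A_b = π(0.625)²/4 = 0.3068 in². φR_n = 0.75 × 54 × 0.3068 × 12 × 1 = 149.1 kips.
Bearing (0.5 in plate, F_u = 65 ksi): end bolts L_c = 1.0625 − 0.6875/2 = 0.71875, R_n = min(1.2×0.71875×0.5×65, 2.4×0.625×0.5×65) = 28.031 kips/bolt; interior L_c = 2.3125 − 0.6875 = 1.625, R_n = 48.75 kips/bolt. φR_n = 0.75 × (3×28.031 + 9×48.75) = 392.1 kips.
Tension rupture (net): A_n = (7.125 − 3×0.75)×0.5 = 2.4375 in² (U = 1.0, A_e = A_n). φR_n = 0.75 × 65 × 2.4375 = 118.8 kips.
Tension yield (gross): A_g = 7.125×0.5 = 3.5625 in². φR_n = 0.90 × 50 × 3.5625 = 160.3 kips.
Governing: min(149.1, 392.1, 118.8, 160.3) = 118.8 kips → net-section rupture.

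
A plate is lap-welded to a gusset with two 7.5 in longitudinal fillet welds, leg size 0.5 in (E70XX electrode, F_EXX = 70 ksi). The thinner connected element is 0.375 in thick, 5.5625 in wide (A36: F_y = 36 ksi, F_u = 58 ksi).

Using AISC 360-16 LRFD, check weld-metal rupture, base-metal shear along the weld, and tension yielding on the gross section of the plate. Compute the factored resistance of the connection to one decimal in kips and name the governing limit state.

Weld metal: throat = 0.707×0.5 = 0.3535 in, L = 2×7.5 = 15 in. φR_n = 0.75 × 0.6 × 70 × 0.3535 × 15 = 167.0 kips.
Base metal shear (0.375 in plate): yield φR_n = 1.0×0.6×36×0.375×15 = 121.5 kips; rupture φR_n = 0.75×0.6×58×0.375×15 = 146.8 kips; take 121.5 kips (yield).
Tension yield (gross): A_g = 5.5625×0.375 = 2.0859 in². φR_n = 0.90 × 36 × 2.0859 = 67.6 kips.
Governing: min(167.0, 121.5, 67.6) = 67.6 kips → gross-section yield.

67.6 kips (gross-section yield governs)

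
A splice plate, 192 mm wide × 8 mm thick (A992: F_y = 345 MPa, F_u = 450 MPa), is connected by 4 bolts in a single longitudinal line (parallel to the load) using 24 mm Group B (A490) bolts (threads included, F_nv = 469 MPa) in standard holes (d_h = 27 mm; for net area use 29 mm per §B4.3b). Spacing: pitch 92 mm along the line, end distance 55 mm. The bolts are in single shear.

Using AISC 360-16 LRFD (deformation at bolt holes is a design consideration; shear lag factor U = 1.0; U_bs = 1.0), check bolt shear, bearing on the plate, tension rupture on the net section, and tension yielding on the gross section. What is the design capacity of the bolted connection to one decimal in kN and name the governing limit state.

Bolt shear: A_b = π(24)²/4 = 452.39 mm². φR_n = 0.75 × 469 × 452.39 × 4 × 1 = 636.5 kN.
Bearing (8 mm plate, F_u = 450 MPa): end bolts L_c = 55 − 27/2 = 41.5, R_n = min(1.2×41.5×8×450, 2.4×24×8×450) = 179.28 kN/bolt; interior L_c = 92 − 27 = 65, R_n = 207.36 kN/bolt. φR_n = 0.75 × (1×179.28 + 3×207.36) = 601.0 kN.
Tension rupture (net): A_n = (192 − 1×29)×8 = 1304 mm² (U = 1.0, A_e = A_n). φR_n = 0.75 × 450 × 1304 = 440.1 kN.
Tension yield (gross): A_g = 192×8 = 1536 mm². φR_n = 0.90 × 345 × 1536 = 476.9 kN.
Governing: min(636.5, 601.0, 440.1, 476.9) = 440.1 kN → net-section rupture.

440.1 kN (net-section rupture governs)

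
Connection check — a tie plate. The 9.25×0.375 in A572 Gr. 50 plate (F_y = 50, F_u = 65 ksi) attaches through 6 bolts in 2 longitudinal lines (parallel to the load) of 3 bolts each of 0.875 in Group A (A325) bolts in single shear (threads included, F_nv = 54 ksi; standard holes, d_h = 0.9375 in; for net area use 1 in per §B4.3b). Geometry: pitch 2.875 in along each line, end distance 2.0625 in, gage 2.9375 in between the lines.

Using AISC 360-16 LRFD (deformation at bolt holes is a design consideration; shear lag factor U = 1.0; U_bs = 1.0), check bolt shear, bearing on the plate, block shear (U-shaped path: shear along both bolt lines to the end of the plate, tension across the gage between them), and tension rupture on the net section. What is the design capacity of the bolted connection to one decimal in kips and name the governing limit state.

Bolt shear: A_b = π(0.875)²/4 = 0.60132 in². φR_n = 0.75 × 54 × 0.60132 × 6 × 1 = 146.1 kips.
Bearing (0.375 in plate, F_u = 65 ksi): end bolts L_c = 2.0625 − 0.9375/2 = 1.59375, R_n = min(1.2×1.59375×0.375×65, 2.4×0.875×0.375×65) = 46.617 kips/bolt; interior L_c = 2.875 − 0.9375 = 1.9375, R_n = 51.188 kips/bolt. φR_n = 0.75 × (2×46.617 + 4×51.188) = 223.5 kips.
Block shear: shear path 2×[2.0625+2×2.875] = 2×7.8125 in, A_gv = 5.8594, A_nv = 2×(7.8125 − 2.5×1)×0.375 = 3.9844 in²; tension across gage: (2.9375 − 1×1)×0.375 = 0.72656 in². R_n = min(0.6×65×3.9844, 0.6×50×5.8594) + 1.0×65×0.72656 = min(155.39, 175.78) + 47.226 = 202.62 kips. φR_n = 0.75 × 202.62 = 152.0 kips.
Tension rupture (net): A_n = (9.25 − 2×1)×0.375 = 2.7188 in² (U = 1.0, A_e = A_n). φR_n = 0.75 × 65 × 2.7188 = 132.5 kips.
Governing: min(146.1, 223.5, 152.0, 132.5) = 132.5 kips → net-section rupture.

132.5 kips (net-section rupture governs)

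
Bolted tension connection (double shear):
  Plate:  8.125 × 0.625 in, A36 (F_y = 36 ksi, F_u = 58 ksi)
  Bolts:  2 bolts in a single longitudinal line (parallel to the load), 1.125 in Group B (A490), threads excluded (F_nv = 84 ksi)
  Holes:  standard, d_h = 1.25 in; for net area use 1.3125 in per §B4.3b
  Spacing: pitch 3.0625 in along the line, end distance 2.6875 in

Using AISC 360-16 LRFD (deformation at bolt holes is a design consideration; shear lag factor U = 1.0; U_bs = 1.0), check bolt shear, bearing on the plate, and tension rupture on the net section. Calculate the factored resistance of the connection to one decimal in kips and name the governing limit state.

126.4 kips (bearing governs)

Bolt shear: A_b = π(1.125)²/4 = 0.99402 in². φR_n = 0.75 × 84 × 0.99402 × 2 × 2 = 250.5 kips.
Bearing (0.625 in plate, F_u = 58 ksi): end bolts L_c = 2.6875 − 1.25/2 = 2.0625, R_n = min(1.2×2.0625×0.625×58, 2.4×1.125×0.625×58) = 89.719 kips/bolt; interior L_c = 3.0625 − 1.25 = 1.8125, R_n = 78.844 kips/bolt. φR_n = 0.75 × (1×89.719 + 1×78.844) = 126.4 kips.
Tension rupture (net): A_n = (8.125 − 1×1.3125)×0.625 = 4.2578 in² (U = 1.0, A_e = A_n). φR_n = 0.75 × 58 × 4.2578 = 185.2 kips.
Governing: min(250.5, 126.4, 185.2) = 126.4 kips → bearing.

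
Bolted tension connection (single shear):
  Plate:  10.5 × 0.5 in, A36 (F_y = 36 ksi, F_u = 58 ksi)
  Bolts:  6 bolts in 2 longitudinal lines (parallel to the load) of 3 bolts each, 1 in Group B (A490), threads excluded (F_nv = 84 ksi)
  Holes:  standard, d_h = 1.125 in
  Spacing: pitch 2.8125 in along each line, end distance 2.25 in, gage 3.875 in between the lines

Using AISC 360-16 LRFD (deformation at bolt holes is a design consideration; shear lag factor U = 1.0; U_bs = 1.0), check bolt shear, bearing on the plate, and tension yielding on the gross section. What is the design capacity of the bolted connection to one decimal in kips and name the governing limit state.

Bolt shear: A_b = π(1)²/4 = 0.7854 in². φR_n = 0.75 × 84 × 0.7854 × 6 × 1 = 296.9 kips.
Bearing (0.5 in plate, F_u = 58 ksi): end bolts L_c = 2.25 − 1.125/2 = 1.6875, R_n = min(1.2×1.6875×0.5×58, 2.4×1×0.5×58) = 58.725 kips/bolt; interior L_c = 2.8125 − 1.125 = 1.6875, R_n = 58.725 kips/bolt. φR_n = 0.75 × (2×58.725 + 4×58.725) = 264.3 kips.
Tension yield (gross): A_g = 10.5×0.5 = 5.25 in². φR_n = 0.90 × 36 × 5.25 = 170.1 kips.
Governing: min(296.9, 264.3, 170.1) = 170.1 kips → gross-section yield.

170.1 kips (gross-section yield governs)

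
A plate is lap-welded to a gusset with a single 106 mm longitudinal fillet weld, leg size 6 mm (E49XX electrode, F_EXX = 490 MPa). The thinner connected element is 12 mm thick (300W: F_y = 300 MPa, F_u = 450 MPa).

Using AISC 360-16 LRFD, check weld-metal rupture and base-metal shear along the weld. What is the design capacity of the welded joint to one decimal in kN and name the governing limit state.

Weld metal: throat = 0.707×6 = 4.242 mm, L = 106 mm. φR_n = 0.75 × 0.6 × 490 × 4.242 × 106 = 99.1 kN.
Base metal shear (12 mm plate): yield φR_n = 1.0×0.6×300×12×106 = 229.0 kN; rupture φR_n = 0.75×0.6×450×12×106 = 257.6 kN; take 229.0 kN (yield).
Governing: min(99.1, 229.0) = 99.1 kN → weld metal.

99.1 kN (weld metal governs)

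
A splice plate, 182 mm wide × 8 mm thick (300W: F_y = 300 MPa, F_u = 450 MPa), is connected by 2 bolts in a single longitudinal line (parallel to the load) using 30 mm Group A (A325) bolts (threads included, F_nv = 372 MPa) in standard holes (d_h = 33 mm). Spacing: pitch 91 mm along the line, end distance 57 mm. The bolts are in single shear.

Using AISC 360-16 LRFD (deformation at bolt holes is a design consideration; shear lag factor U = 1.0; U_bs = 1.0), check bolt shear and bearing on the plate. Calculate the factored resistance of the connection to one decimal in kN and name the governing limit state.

Bolt shear: A_b = π(30)²/4 = 706.86 mm². φR_n = 0.75 × 372 × 706.86 × 2 × 1 = 394.4 kN.
Bearing (8 mm plate, F_u = 450 MPa): end bolts L_c = 57 − 33/2 = 40.5, R_n = min(1.2×40.5×8×450, 2.4×30×8×450) = 174.96 kN/bolt; interior L_c = 91 − 33 = 58, R_n = 250.56 kN/bolt. φR_n = 0.75 × (1×174.96 + 1×250.56) = 319.1 kN.
Governing: min(394.4, 319.1) = 319.1 kN → bearing.

319.1 kN (bearing governs)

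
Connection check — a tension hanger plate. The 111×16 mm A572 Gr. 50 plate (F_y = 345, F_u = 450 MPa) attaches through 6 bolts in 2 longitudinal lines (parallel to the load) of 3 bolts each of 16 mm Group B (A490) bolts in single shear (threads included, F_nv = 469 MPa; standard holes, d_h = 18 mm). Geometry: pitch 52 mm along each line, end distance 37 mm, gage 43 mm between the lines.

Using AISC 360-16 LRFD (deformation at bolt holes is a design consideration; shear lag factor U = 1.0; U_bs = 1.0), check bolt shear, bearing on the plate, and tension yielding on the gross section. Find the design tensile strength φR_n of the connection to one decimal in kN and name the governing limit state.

424.3 kN (bolt shear governs)

Bolt shear: A_b = π(16)²/4 = 201.06 mm². φR_n = 0.75 × 469 × 201.06 × 6 × 1 = 424.3 kN.
Bearing (16 mm plate, F_u = 450 MPa): end bolts L_c = 37 − 18/2 = 28, R_n = min(1.2×28×16×450, 2.4×16×16×450) = 241.92 kN/bolt; interior L_c = 52 − 18 = 34, R_n = 276.48 kN/bolt. φR_n = 0.75 × (2×241.92 + 4×276.48) = 1192.3 kN.
Tension yield (gross): A_g = 111×16 = 1776 mm². φR_n = 0.90 × 345 × 1776 = 551.4 kN.
Governing: min(424.3, 1192.3, 551.4) = 424.3 kN → bolt shear.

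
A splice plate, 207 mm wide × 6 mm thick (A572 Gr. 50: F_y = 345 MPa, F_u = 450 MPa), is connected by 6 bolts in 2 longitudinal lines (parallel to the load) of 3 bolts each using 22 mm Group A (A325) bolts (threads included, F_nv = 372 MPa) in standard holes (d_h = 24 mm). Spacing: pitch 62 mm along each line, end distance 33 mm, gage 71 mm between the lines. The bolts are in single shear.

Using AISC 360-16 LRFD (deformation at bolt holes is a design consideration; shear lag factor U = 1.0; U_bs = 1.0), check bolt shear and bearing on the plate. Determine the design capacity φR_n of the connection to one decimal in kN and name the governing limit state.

471.4 kN (bearing governs)

Bolt shear: A_b = π(22)²/4 = 380.13 mm². φR_n = 0.75 × 372 × 380.13 × 6 × 1 = 636.3 kN.
Bearing (6 mm plate, F_u = 450 MPa): end bolts L_c = 33 − 24/2 = 21, R_n = min(1.2×21×6×450, 2.4×22×6×450) = 68.04 kN/bolt; interior L_c = 62 − 24 = 38, R_n = 123.12 kN/bolt. φR_n = 0.75 × (2×68.04 + 4×123.12) = 471.4 kN.
Governing: min(636.3, 471.4) = 471.4 kN → bearing.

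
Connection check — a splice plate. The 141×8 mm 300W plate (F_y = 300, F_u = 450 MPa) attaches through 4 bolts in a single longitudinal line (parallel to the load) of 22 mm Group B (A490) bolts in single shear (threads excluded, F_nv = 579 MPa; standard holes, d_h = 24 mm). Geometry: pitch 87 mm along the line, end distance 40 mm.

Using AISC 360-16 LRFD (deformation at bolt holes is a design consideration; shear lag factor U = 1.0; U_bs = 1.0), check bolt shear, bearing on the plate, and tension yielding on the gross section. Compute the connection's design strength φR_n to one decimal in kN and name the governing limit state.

Bolt shear: A_b = π(22)²/4 = 380.13 mm². φR_n = 0.75 × 579 × 380.13 × 4 × 1 = 660.3 kN.
Bearing (8 mm plate, F_u = 450 MPa): end bolts L_c = 40 − 24/2 = 28, R_n = min(1.2×28×8×450, 2.4×22×8×450) = 120.96 kN/bolt; interior L_c = 87 − 24 = 63, R_n = 190.08 kN/bolt. φR_n = 0.75 × (1×120.96 + 3×190.08) = 518.4 kN.
Tension yield (gross): A_g = 141×8 = 1128 mm². φR_n = 0.90 × 300 × 1128 = 304.6 kN.
Governing: min(660.3, 518.4, 304.6) = 304.6 kN → gross-section yield.

304.6 kN (gross-section yield governs)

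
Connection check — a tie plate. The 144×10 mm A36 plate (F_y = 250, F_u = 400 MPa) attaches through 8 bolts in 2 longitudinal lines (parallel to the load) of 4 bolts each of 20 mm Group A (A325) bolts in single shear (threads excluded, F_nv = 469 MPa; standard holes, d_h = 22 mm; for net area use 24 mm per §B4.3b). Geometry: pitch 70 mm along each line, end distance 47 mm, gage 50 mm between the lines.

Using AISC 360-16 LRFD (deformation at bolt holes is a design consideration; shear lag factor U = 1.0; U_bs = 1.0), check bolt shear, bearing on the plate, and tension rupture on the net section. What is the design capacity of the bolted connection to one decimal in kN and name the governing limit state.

Bolt shear: A_b = π(20)²/4 = 314.16 mm². φR_n = 0.75 × 469 × 314.16 × 8 × 1 = 884.0 kN.
Bearing (10 mm plate, F_u = 400 MPa): end bolts L_c = 47 − 22/2 = 36, R_n = min(1.2×36×10×400, 2.4×20×10×400) = 172.8 kN/bolt; interior L_c = 70 − 22 = 48, R_n = 192 kN/bolt. φR_n = 0.75 × (2×172.8 + 6×192) = 1123.2 kN.
Tension rupture (net): A_n = (144 − 2×24)×10 = 960 mm² (U = 1.0, A_e = A_n). φR_n = 0.75 × 400 × 960 = 288.0 kN.
Governing: min(884.0, 1123.2, 288.0) = 288.0 kN → net-section rupture.

288.0 kN (net-section rupture governs)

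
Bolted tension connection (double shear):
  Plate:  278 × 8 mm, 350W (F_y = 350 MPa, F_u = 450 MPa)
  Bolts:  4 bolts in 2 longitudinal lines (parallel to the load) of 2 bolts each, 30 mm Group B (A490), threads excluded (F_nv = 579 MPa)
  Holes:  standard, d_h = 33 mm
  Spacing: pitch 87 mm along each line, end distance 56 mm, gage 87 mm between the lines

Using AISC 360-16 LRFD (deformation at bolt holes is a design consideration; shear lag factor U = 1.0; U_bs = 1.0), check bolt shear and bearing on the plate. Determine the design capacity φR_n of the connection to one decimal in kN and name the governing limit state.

605.9 kN (bearing governs)

Bolt shear: A_b = π(30)²/4 = 706.86 mm². φR_n = 0.75 × 579 × 706.86 × 4 × 2 = 2455.6 kN.
Bearing (8 mm plate, F_u = 450 MPa): end bolts L_c = 56 − 33/2 = 39.5, R_n = min(1.2×39.5×8×450, 2.4×30×8×450) = 170.64 kN/bolt; interior L_c = 87 − 33 = 54, R_n = 233.28 kN/bolt. φR_n = 0.75 × (2×170.64 + 2×233.28) = 605.9 kN.
Governing: min(2455.6, 605.9) = 605.9 kN → bearing.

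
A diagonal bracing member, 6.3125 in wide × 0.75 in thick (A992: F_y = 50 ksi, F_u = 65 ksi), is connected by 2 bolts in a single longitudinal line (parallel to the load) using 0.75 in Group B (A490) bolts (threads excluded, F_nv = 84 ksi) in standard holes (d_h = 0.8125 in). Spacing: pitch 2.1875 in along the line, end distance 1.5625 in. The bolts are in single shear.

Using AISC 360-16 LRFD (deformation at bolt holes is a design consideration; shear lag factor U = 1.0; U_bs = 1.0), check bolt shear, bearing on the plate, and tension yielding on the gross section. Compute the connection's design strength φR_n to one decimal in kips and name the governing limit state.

Bolt shear: A_b = π(0.75)²/4 = 0.44179 in². φR_n = 0.75 × 84 × 0.44179 × 2 × 1 = 55.7 kips.
Bearing (0.75 in plate, F_u = 65 ksi): end bolts L_c = 1.5625 − 0.8125/2 = 1.15625, R_n = min(1.2×1.15625×0.75×65, 2.4×0.75×0.75×65) = 67.641 kips/bolt; interior L_c = 2.1875 − 0.8125 = 1.375, R_n = 80.438 kips/bolt. φR_n = 0.75 × (1×67.641 + 1×80.438) = 111.1 kips.
Tension yield (gross): A_g = 6.3125×0.75 = 4.7344 in². φR_n = 0.90 × 50 × 4.7344 = 213.0 kips.
Governing: min(55.7, 111.1, 213.0) = 55.7 kips → bolt shear.

55.7 kips (bolt shear governs)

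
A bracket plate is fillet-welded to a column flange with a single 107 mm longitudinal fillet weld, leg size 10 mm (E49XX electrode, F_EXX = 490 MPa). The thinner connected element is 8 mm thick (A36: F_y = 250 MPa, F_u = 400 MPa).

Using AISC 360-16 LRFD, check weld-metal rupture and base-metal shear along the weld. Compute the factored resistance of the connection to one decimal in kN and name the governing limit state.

Weld metal: throat = 0.707×10 = 7.07 mm, L = 107 mm. φR_n = 0.75 × 0.6 × 490 × 7.07 × 107 = 166.8 kN.
Base metal shear (8 mm plate): yield φR_n = 1.0×0.6×250×8×107 = 128.4 kN; rupture φR_n = 0.75×0.6×400×8×107 = 154.1 kN; take 128.4 kN (yield).
Governing: min(166.8, 128.4) = 128.4 kN → base-metal shear.

128.4 kN (base-metal shear governs)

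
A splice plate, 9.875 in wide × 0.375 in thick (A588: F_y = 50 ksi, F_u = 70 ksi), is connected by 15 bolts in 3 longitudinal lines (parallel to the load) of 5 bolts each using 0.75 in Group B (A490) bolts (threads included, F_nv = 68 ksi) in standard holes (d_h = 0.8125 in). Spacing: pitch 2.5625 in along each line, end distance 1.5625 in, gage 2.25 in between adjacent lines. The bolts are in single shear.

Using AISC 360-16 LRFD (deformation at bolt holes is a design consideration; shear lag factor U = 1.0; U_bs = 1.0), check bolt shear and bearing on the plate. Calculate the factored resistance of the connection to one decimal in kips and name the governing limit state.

Bolt shear: A_b = π(0.75)²/4 = 0.44179 in². φR_n = 0.75 × 68 × 0.44179 × 15 × 1 = 338.0 kips.
Bearing (0.375 in plate, F_u = 70 ksi): end bolts L_c = 1.5625 − 0.8125/2 = 1.15625, R_n = min(1.2×1.15625×0.375×70, 2.4×0.75×0.375×70) = 36.422 kips/bolt; interior L_c = 2.5625 − 0.8125 = 1.75, R_n = 47.25 kips/bolt. φR_n = 0.75 × (3×36.422 + 12×47.25) = 507.2 kips.
Governing: min(338.0, 507.2) = 338.0 kips → bolt shear.

338.0 kips (bolt shear governs)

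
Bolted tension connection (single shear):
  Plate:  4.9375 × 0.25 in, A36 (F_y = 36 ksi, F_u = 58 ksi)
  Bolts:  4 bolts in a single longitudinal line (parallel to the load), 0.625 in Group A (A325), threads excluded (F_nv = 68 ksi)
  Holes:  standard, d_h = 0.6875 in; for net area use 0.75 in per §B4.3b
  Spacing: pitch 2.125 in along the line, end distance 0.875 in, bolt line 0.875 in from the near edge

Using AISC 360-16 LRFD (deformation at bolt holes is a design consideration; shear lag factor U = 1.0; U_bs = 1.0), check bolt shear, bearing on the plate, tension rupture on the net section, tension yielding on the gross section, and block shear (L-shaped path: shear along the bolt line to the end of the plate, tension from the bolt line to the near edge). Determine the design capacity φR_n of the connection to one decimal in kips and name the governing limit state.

34.8 kips (block shear governs)

Bolt shear: A_b = π(0.625)²/4 = 0.3068 in². φR_n = 0.75 × 68 × 0.3068 × 4 × 1 = 62.6 kips.
Bearing (0.25 in plate, F_u = 58 ksi): end bolts L_c = 0.875 − 0.6875/2 = 0.53125, R_n = min(1.2×0.53125×0.25×58, 2.4×0.625×0.25×58) = 9.2438 kips/bolt; interior L_c = 2.125 − 0.6875 = 1.4375, R_n = 21.75 kips/bolt. φR_n = 0.75 × (1×9.2438 + 3×21.75) = 55.9 kips.
Tension rupture (net): A_n = (4.9375 − 1×0.75)×0.25 = 1.0469 in² (U = 1.0, A_e = A_n). φR_n = 0.75 × 58 × 1.0469 = 45.5 kips.
Tension yield (gross): A_g = 4.9375×0.25 = 1.2344 in². φR_n = 0.90 × 36 × 1.2344 = 40.0 kips.
Block shear: shear path 1×[0.875+3×2.125] = 1×7.25 in, A_gv = 1.8125, A_nv = 1×(7.25 − 3.5×0.75)×0.25 = 1.1563 in²; tension to near edge: (0.875 − 0.5×0.75)×0.25 = 0.125 in². R_n = min(0.6×58×1.1563, 0.6×36×1.8125) + 1.0×58×0.125 = min(40.239, 39.15) + 7.25 = 46.4 kips. φR_n = 0.75 × 46.4 = 34.8 kips.
Governing: min(62.6, 55.9, 45.5, 40.0, 34.8) = 34.8 kips → block shear.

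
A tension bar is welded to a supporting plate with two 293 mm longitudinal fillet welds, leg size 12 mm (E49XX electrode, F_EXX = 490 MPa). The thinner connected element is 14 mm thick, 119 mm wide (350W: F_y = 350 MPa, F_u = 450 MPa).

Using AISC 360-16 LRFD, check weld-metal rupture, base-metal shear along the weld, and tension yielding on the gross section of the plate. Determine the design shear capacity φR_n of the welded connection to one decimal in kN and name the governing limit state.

524.8 kN (gross-section yield governs)

Weld metal: throat = 0.707×12 = 8.484 mm, L = 2×293 = 586 mm. φR_n = 0.75 × 0.6 × 490 × 8.484 × 586 = 1096.2 kN.
Base metal shear (14 mm plate): yield φR_n = 1.0×0.6×350×14×586 = 1722.8 kN; rupture φR_n = 0.75×0.6×450×14×586 = 1661.3 kN; take 1661.3 kN (rupture).
Tension yield (gross): A_g = 119×14 = 1666 mm². φR_n = 0.90 × 350 × 1666 = 524.8 kN.
Governing: min(1096.2, 1661.3, 524.8) = 524.8 kN → gross-section yield.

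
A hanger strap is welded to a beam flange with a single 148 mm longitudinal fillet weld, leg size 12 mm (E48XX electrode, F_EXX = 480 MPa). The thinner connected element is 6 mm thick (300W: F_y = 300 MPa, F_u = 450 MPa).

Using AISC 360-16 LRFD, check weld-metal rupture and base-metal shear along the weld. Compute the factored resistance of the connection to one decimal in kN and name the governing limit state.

159.8 kN (base-metal shear governs)

Weld metal: throat = 0.707×12 = 8.484 mm, L = 148 mm. φR_n = 0.75 × 0.6 × 480 × 8.484 × 148 = 271.2 kN.
Base metal shear (6 mm plate): yield φR_n = 1.0×0.6×300×6×148 = 159.8 kN; rupture φR_n = 0.75×0.6×450×6×148 = 179.8 kN; take 159.8 kN (yield).
Governing: min(271.2, 159.8) = 159.8 kN → base-metal shear.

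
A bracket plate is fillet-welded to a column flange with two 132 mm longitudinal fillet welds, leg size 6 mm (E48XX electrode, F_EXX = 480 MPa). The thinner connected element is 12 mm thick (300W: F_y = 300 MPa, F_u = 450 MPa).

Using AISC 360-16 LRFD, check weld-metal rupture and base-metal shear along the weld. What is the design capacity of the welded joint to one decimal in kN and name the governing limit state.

Weld metal: throat = 0.707×6 = 4.242 mm, L = 2×132 = 264 mm. φR_n = 0.75 × 0.6 × 480 × 4.242 × 264 = 241.9 kN.
Base metal shear (12 mm plate): yield φR_n = 1.0×0.6×300×12×264 = 570.2 kN; rupture φR_n = 0.75×0.6×450×12×264 = 641.5 kN; take 570.2 kN (yield).
Governing: min(241.9, 570.2) = 241.9 kN → weld metal.

241.9 kN (weld metal governs)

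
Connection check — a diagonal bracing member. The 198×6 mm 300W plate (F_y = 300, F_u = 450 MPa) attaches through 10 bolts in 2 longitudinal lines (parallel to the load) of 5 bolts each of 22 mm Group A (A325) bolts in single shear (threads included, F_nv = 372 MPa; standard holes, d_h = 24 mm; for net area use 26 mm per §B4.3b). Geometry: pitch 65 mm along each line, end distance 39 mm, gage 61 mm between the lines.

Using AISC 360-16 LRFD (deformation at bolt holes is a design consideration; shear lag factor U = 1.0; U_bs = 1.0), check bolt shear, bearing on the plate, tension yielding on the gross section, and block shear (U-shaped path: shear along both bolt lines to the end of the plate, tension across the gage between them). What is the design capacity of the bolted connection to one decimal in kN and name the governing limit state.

Bolt shear: A_b = π(22)²/4 = 380.13 mm². φR_n = 0.75 × 372 × 380.13 × 10 × 1 = 1060.6 kN.
Bearing (6 mm plate, F_u = 450 MPa): end bolts L_c = 39 − 24/2 = 27, R_n = min(1.2×27×6×450, 2.4×22×6×450) = 87.48 kN/bolt; interior L_c = 65 − 24 = 41, R_n = 132.84 kN/bolt. φR_n = 0.75 × (2×87.48 + 8×132.84) = 928.3 kN.
Tension yield (gross): A_g = 198×6 = 1188 mm². φR_n = 0.90 × 300 × 1188 = 320.8 kN.
Block shear: shear path 2×[39+4×65] = 2×299 mm, A_gv = 3588, A_nv = 2×(299 − 4.5×26)×6 = 2184 mm²; tension across gage: (61 − 1×26)×6 = 210 mm². R_n = min(0.6×450×2184, 0.6×300×3588) + 1.0×450×210 = min(589.68, 645.84) + 94.5 = 684.18 kN. φR_n = 0.75 × 684.18 = 513.1 kN.
Governing: min(1060.6, 928.3, 320.8, 513.1) = 320.8 kN → gross-section yield.

320.8 kN (gross-section yield governs)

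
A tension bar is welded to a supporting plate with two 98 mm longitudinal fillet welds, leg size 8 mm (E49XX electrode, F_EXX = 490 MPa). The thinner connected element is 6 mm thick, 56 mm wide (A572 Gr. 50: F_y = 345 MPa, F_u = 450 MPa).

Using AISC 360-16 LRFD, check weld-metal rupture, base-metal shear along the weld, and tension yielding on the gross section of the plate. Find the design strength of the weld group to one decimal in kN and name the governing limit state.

Weld metal: throat = 0.707×8 = 5.656 mm, L = 2×98 = 196 mm. φR_n = 0.75 × 0.6 × 490 × 5.656 × 196 = 244.4 kN.
Base metal shear (6 mm plate): yield φR_n = 1.0×0.6×345×6×196 = 243.4 kN; rupture φR_n = 0.75×0.6×450×6×196 = 238.1 kN; take 238.1 kN (rupture).
Tension yield (gross): A_g = 56×6 = 336 mm². φR_n = 0.90 × 345 × 336 = 104.3 kN.
Governing: min(244.4, 238.1, 104.3) = 104.3 kN → gross-section yield.

104.3 kN (gross-section yield governs)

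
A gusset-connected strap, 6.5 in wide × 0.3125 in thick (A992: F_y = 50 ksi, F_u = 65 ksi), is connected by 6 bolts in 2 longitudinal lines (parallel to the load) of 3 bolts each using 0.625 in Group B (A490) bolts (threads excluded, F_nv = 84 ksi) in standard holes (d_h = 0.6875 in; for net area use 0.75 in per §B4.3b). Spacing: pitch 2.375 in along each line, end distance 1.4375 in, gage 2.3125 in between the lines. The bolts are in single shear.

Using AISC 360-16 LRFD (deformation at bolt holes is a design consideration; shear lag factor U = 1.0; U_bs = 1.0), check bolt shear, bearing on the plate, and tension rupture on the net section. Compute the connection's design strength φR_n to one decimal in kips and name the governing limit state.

76.2 kips (net-section rupture governs)

Bolt shear: A_b = π(0.625)²/4 = 0.3068 in². φR_n = 0.75 × 84 × 0.3068 × 6 × 1 = 116.0 kips.
Bearing (0.3125 in plate, F_u = 65 ksi): end bolts L_c = 1.4375 − 0.6875/2 = 1.09375, R_n = min(1.2×1.09375×0.3125×65, 2.4×0.625×0.3125×65) = 26.66 kips/bolt; interior L_c = 2.375 − 0.6875 = 1.6875, R_n = 30.469 kips/bolt. φR_n = 0.75 × (2×26.66 + 4×30.469) = 131.4 kips.
Tension rupture (net): A_n = (6.5 − 2×0.75)×0.3125 = 1.5625 in² (U = 1.0, A_e = A_n). φR_n = 0.75 × 65 × 1.5625 = 76.2 kips.
Governing: min(116.0, 131.4, 76.2) = 76.2 kips → net-section rupture.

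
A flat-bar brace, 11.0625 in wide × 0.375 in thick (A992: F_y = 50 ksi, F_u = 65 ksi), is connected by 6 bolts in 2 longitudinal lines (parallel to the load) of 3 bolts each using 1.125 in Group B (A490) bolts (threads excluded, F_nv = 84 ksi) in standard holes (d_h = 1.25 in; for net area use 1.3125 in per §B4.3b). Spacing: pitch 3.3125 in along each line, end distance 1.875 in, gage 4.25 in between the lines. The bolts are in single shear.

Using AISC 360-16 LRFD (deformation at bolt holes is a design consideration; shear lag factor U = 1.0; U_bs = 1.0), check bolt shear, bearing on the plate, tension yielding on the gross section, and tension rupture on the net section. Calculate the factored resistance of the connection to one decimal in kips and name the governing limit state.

Bolt shear: A_b = π(1.125)²/4 = 0.99402 in². φR_n = 0.75 × 84 × 0.99402 × 6 × 1 = 375.7 kips.
Bearing (0.375 in plate, F_u = 65 ksi): end bolts L_c = 1.875 − 1.25/2 = 1.25, R_n = min(1.2×1.25×0.375×65, 2.4×1.125×0.375×65) = 36.563 kips/bolt; interior L_c = 3.3125 − 1.25 = 2.0625, R_n = 60.328 kips/bolt. φR_n = 0.75 × (2×36.563 + 4×60.328) = 235.8 kips.
Tension yield (gross): A_g = 11.0625×0.375 = 4.1484 in². φR_n = 0.90 × 50 × 4.1484 = 186.7 kips.
Tension rupture (net): A_n = (11.0625 − 2×1.3125)×0.375 = 3.1641 in² (U = 1.0, A_e = A_n). φR_n = 0.75 × 65 × 3.1641 = 154.2 kips.
Governing: min(375.7, 235.8, 186.7, 154.2) = 154.2 kips → net-section rupture.

154.2 kips (net-section rupture governs)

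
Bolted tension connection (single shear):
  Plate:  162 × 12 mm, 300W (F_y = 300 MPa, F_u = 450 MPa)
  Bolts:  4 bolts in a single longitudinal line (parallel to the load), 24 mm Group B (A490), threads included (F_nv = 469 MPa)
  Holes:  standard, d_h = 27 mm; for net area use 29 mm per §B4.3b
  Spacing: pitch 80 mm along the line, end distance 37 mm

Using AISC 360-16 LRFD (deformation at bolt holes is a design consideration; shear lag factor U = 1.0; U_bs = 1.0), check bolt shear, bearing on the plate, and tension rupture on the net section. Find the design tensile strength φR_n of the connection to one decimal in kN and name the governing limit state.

Bolt shear: A_b = π(24)²/4 = 452.39 mm². φR_n = 0.75 × 469 × 452.39 × 4 × 1 = 636.5 kN.
Bearing (12 mm plate, F_u = 450 MPa): end bolts L_c = 37 − 27/2 = 23.5, R_n = min(1.2×23.5×12×450, 2.4×24×12×450) = 152.28 kN/bolt; interior L_c = 80 − 27 = 53, R_n = 311.04 kN/bolt. φR_n = 0.75 × (1×152.28 + 3×311.04) = 814.1 kN.
Tension rupture (net): A_n = (162 − 1×29)×12 = 1596 mm² (U = 1.0, A_e = A_n). φR_n = 0.75 × 450 × 1596 = 538.7 kN.
Governing: min(636.5, 814.1, 538.7) = 538.7 kN → net-section rupture.

538.7 kN (net-section rupture governs)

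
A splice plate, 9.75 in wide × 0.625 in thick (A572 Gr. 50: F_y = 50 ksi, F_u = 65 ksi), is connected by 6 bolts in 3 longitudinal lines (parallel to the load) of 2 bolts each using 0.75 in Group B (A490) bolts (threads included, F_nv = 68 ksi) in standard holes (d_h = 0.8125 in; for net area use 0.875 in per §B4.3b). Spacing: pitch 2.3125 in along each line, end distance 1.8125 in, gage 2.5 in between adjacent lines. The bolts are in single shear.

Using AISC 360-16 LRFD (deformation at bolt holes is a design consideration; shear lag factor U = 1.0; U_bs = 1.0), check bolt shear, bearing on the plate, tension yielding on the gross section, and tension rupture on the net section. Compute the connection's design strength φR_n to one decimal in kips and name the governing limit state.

Bolt shear: A_b = π(0.75)²/4 = 0.44179 in². φR_n = 0.75 × 68 × 0.44179 × 6 × 1 = 135.2 kips.
Bearing (0.625 in plate, F_u = 65 ksi): end bolts L_c = 1.8125 − 0.8125/2 = 1.40625, R_n = min(1.2×1.40625×0.625×65, 2.4×0.75×0.625×65) = 68.555 kips/bolt; interior L_c = 2.3125 − 0.8125 = 1.5, R_n = 73.125 kips/bolt. φR_n = 0.75 × (3×68.555 + 3×73.125) = 318.8 kips.
Tension yield (gross): A_g = 9.75×0.625 = 6.0938 in². φR_n = 0.90 × 50 × 6.0938 = 274.2 kips.
Tension rupture (net): A_n = (9.75 − 3×0.875)×0.625 = 4.4531 in² (U = 1.0, A_e = A_n). φR_n = 0.75 × 65 × 4.4531 = 217.1 kips.
Governing: min(135.2, 318.8, 274.2, 217.1) = 135.2 kips → bolt shear.

135.2 kips (bolt shear governs)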